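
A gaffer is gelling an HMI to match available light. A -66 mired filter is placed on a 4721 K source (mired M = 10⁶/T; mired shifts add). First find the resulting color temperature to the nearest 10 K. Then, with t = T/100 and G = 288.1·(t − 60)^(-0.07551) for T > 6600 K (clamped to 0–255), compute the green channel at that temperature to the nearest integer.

M_in = 10⁶/4721 = 211.82; M_out = 211.82 + (-66) = 145.82.
T_out = 10⁶/145.82 = 6857.8 K → 6860 K; t = 68.6.
G = 288.1·(68.6 − 60)^(-0.07551) = 288.1·8.6^(-0.07551) = 288.1·0.85003 = 244.895.
Rounded: 245.

245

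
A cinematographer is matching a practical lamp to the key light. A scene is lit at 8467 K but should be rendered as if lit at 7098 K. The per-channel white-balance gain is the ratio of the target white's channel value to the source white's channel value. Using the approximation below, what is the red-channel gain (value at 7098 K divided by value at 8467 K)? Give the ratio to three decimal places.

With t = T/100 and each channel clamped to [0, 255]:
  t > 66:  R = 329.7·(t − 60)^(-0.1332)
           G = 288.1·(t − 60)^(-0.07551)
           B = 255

At 8467 K (t = 84.67):
  R = 329.7·(84.67 − 60)^(-0.1332) = 329.7·24.67^(-0.1332) = 329.7·0.65247 = 215.121.
At 7098 K (t = 70.98):
  R = 329.7·(70.98 − 60)^(-0.1332) = 329.7·10.98^(-0.1332) = 329.7·0.72676 = 239.613.
Gain = 239.613 / 215.121 = 1.1139 → 1.114.

1.114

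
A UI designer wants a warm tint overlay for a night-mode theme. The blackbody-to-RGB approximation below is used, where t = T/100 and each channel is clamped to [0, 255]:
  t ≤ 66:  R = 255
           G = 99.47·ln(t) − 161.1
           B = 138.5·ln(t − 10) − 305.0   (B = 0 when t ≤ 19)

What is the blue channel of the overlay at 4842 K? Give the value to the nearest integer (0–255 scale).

200

t = 4842/100 = 48.42; the t ≤ 66 branch applies.
B = 138.5·ln(48.42 − 10) − 305.0 = 138.5·ln 38.42 − 305.0 = 138.5·3.6486 − 305.0 = 200.328.
Rounded: 200.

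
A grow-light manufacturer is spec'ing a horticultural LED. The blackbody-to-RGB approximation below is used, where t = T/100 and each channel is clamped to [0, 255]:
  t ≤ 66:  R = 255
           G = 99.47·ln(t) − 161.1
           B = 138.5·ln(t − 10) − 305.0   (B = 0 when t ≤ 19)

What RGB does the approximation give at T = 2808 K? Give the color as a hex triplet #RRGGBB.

#FFAB60

t = 2808/100 = 28.08; the t ≤ 66 branch applies.
R = 255 by definition for t ≤ 66.
G = 99.47·ln 28.08 − 161.1 = 99.47·3.3351 − 161.1 = 170.638.
B = 138.5·ln(28.08 − 10) − 305.0 = 138.5·ln 18.08 − 305.0 = 138.5·2.8948 − 305.0 = 95.931.
Rounded: (255, 171, 96).
In hex: #FFAB60.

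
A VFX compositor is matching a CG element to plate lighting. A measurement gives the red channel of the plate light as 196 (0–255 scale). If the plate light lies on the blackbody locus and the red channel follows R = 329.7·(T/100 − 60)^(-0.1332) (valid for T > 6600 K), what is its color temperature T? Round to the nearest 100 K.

(t − 60)^(-0.1332) = 196/329.7 = 0.59448.
t − 60 = 0.59448^(1/-0.1332) = 0.59448^(-7.508) = 49.621, so t = 109.621.
T = 100·t = 10962 K → 11000 K to the nearest 100 K.

11000 K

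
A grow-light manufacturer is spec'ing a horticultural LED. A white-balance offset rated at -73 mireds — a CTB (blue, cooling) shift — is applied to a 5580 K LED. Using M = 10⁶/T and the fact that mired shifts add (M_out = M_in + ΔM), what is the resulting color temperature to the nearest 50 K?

M_in = 10⁶/5580 = 179.21 mireds.
M_out = 179.21 + (-73) = 106.21 mireds.
T_out = 10⁶/106.21 = 9415.2 K → 9400 K.

9400 K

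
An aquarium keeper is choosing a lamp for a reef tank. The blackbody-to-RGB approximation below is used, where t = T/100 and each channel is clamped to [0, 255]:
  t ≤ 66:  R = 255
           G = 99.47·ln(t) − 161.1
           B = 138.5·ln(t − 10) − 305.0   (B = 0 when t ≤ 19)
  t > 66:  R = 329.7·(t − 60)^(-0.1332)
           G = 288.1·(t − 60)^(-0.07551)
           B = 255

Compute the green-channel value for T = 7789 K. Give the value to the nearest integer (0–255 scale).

232

t = 7789/100 = 77.89; the t > 66 branch applies.
G = 288.1·(77.89 − 60)^(-0.07551) = 288.1·17.89^(-0.07551) = 288.1·0.80430 = 231.717.
Rounded: 232.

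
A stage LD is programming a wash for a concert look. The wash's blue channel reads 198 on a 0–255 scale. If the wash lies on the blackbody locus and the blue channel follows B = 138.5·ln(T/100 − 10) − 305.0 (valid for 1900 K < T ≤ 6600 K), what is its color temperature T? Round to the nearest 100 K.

ln(t − 10) = (198 + 305.0) / 138.5 = 3.6318.
t − 10 = e^3.6318 = 37.780, so t = 47.780.
T = 100·t = 4778 K → 4800 K to the nearest 100 K.

4800 K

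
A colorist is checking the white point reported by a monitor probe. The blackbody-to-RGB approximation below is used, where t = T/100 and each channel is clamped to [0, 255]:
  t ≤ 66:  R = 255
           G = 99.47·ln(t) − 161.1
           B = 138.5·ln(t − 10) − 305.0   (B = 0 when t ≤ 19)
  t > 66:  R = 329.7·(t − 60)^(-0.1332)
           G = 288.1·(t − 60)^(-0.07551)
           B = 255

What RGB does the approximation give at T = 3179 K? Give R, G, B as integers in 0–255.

R=255, G=183, B=122

t = 3179/100 = 31.79; the t ≤ 66 branch applies.
R = 255 by definition for t ≤ 66.
G = 99.47·ln 31.79 − 161.1 = 99.47·3.4592 − 161.1 = 182.982.
B = 138.5·ln(31.79 − 10) − 305.0 = 138.5·ln 21.79 − 305.0 = 138.5·3.0815 − 305.0 = 121.781.
Rounded: (255, 183, 122).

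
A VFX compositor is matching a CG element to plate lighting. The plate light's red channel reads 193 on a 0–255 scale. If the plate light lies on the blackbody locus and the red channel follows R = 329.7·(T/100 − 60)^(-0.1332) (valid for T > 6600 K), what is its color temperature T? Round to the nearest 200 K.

11600 K

(t − 60)^(-0.1332) = 193/329.7 = 0.58538.
t − 60 = 0.58538^(1/-0.1332) = 0.58538^(-7.508) = 55.713, so t = 115.713.
T = 100·t = 11571 K → 11600 K to the nearest 200 K.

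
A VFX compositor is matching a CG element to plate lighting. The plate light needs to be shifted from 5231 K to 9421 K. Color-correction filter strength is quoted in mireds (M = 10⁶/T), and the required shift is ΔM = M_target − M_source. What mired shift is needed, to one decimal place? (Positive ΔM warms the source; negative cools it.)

M_source = 10⁶/5231 = 191.168; M_target = 10⁶/9421 = 106.146.
ΔM = 106.146 − 191.168 = -85.022 → -85.0 mireds, a cooling shift.

-85.0 mireds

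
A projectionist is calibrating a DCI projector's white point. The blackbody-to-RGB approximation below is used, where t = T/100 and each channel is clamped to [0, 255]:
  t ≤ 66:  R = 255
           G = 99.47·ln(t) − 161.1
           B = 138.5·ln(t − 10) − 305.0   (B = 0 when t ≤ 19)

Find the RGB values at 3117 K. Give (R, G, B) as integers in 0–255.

(255, 181, 118)

t = 3117/100 = 31.17; the t ≤ 66 branch applies.
R = 255 by definition for t ≤ 66.
G = 99.47·ln 31.17 − 161.1 = 99.47·3.4395 − 161.1 = 181.023.
B = 138.5·ln(31.17 − 10) − 305.0 = 138.5·ln 21.17 − 305.0 = 138.5·3.0526 − 305.0 = 117.783.
Rounded: (255, 181, 118).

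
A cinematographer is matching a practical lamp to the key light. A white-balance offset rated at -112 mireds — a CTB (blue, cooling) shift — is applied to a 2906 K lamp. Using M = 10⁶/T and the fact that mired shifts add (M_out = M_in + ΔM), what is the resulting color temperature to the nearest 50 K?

4300 K

M_in = 10⁶/2906 = 344.12 mireds.
M_out = 344.12 + (-112) = 232.12 mireds.
T_out = 10⁶/232.12 = 4308.2 K → 4300 K.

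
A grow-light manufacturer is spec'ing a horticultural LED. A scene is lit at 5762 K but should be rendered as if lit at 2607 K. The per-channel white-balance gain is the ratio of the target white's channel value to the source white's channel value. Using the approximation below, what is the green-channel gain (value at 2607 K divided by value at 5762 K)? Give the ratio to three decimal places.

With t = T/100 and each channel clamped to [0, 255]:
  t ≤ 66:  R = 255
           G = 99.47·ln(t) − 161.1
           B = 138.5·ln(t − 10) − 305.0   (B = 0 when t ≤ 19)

0.674

At 5762 K (t = 57.62):
  G = 99.47·ln 57.62 − 161.1 = 99.47·4.0539 − 161.1 = 242.138.
At 2607 K (t = 26.07):
  G = 99.47·ln 26.07 − 161.1 = 99.47·3.2608 − 161.1 = 163.250.
Gain = 163.250 / 242.138 = 0.6742 → 0.674.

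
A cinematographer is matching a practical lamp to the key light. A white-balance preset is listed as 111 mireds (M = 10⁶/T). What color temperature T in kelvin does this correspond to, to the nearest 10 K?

9010 K

T = 10⁶ / 111 = 9009.01 K → 9010 K.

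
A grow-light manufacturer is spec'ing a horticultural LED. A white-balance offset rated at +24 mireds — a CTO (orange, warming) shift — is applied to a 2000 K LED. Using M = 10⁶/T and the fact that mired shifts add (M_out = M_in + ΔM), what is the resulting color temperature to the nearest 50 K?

M_in = 10⁶/2000 = 500.00 mireds.
M_out = 500.00 + (+24) = 524.00 mireds.
T_out = 10⁶/524.00 = 1908.4 K → 1900 K.

1900 K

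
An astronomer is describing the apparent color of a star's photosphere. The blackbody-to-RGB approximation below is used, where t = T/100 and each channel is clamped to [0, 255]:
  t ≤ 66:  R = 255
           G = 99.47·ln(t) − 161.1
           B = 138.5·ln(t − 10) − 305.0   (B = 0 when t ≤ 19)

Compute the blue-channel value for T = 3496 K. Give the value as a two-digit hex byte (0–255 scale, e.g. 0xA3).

0x8D

t = 3496/100 = 34.96; the t ≤ 66 branch applies.
B = 138.5·ln(34.96 − 10) − 305.0 = 138.5·ln 24.96 − 305.0 = 138.5·3.2173 − 305.0 = 140.593.
Rounded: 141; in hex, 0x8D.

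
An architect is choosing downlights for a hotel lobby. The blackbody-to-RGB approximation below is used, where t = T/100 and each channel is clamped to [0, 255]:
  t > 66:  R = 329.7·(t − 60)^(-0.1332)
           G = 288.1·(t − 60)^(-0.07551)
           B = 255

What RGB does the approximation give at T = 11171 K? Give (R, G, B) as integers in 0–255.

(195, 214, 255)

t = 11171/100 = 111.71; the t > 66 branch applies.
R = 329.7·(111.71 − 60)^(-0.1332) = 329.7·51.71^(-0.1332) = 329.7·0.59122 = 194.926.
G = 288.1·(111.71 − 60)^(-0.07551) = 288.1·51.71^(-0.07551) = 288.1·0.74235 = 213.871.
B = 255 by definition for t > 66.
Rounded: (195, 214, 255).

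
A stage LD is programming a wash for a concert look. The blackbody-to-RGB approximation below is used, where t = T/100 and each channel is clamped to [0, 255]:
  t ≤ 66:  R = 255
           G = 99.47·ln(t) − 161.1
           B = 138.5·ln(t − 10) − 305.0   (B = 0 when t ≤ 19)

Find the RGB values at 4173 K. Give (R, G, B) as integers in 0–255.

t = 4173/100 = 41.73; the t ≤ 66 branch applies.
R = 255 by definition for t ≤ 66.
G = 99.47·ln 41.73 − 161.1 = 99.47·3.7312 − 161.1 = 210.044.
B = 138.5·ln(41.73 − 10) − 305.0 = 138.5·ln 31.73 − 305.0 = 138.5·3.4573 − 305.0 = 173.831.
Rounded: (255, 210, 174).

(255, 210, 174)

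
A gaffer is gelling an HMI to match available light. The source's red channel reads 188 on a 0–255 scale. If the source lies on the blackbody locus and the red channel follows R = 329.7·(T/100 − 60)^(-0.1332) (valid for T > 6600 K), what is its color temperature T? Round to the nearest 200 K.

12800 K

(t − 60)^(-0.1332) = 188/329.7 = 0.57022.
t − 60 = 0.57022^(1/-0.1332) = 0.57022^(-7.508) = 67.848, so t = 127.848.
T = 100·t = 12785 K → 12800 K to the nearest 200 K.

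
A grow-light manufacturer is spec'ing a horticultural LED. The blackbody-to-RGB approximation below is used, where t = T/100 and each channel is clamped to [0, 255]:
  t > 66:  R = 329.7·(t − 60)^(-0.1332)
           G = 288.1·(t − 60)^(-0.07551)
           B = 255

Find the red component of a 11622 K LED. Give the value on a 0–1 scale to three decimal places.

t = 11622/100 = 116.22; the t > 66 branch applies.
R = 329.7·(116.22 − 60)^(-0.1332) = 329.7·56.22^(-0.1332) = 329.7·0.58468 = 192.767.
On a 0–1 scale: 192.767/255 = 0.7560 → 0.756.

0.756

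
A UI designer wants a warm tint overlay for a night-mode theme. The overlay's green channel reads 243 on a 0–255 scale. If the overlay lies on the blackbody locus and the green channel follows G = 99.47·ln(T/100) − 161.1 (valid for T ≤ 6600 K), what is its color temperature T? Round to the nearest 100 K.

ln t = (243 + 161.1) / 99.47 = 4.0625.
t = e^4.0625 = 58.121.
T = 100·t = 5812 K → 5800 K to the nearest 100 K.

5800 K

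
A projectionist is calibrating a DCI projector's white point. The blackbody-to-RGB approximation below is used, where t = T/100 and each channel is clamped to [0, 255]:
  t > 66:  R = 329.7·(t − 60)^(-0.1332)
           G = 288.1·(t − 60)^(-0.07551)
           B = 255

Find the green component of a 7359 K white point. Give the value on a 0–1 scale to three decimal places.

0.928

t = 7359/100 = 73.59; the t > 66 branch applies.
G = 288.1·(73.59 − 60)^(-0.07551) = 288.1·13.59^(-0.07551) = 288.1·0.82117 = 236.578.
On a 0–1 scale: 236.578/255 = 0.9278 → 0.928.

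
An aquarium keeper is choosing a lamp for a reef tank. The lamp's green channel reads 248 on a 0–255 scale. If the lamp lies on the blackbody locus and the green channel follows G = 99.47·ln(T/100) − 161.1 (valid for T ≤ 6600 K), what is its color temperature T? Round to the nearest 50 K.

ln t = (248 + 161.1) / 99.47 = 4.1128.
t = e^4.1128 = 61.117.
T = 100·t = 6112 K → 6100 K to the nearest 50 K.

6100 K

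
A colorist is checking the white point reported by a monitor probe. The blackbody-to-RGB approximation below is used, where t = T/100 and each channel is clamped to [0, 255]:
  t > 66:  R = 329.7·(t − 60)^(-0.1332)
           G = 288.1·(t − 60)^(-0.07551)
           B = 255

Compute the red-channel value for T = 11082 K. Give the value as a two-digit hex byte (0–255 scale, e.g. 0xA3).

t = 11082/100 = 110.82; the t > 66 branch applies.
R = 329.7·(110.82 − 60)^(-0.1332) = 329.7·50.82^(-0.1332) = 329.7·0.59259 = 195.378.
Rounded: 195; in hex, 0xC3.

0xC3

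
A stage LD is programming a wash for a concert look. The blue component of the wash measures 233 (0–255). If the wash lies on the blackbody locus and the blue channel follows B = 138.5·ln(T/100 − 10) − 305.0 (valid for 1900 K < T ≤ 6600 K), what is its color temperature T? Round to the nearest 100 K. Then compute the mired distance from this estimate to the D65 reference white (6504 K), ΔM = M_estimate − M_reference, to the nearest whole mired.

+16 mireds

ln(t − 10) = (233 + 305.0) / 138.5 = 3.8845.
t − 10 = e^3.8845 = 48.641, so t = 58.641.
T = 100·t = 5864 K → 5900 K to the nearest 100 K.
M_estimate = 10⁶/5900 = 169.49; M_reference = 10⁶/6504 = 153.75.
ΔM = 169.49 − 153.75 = 15.74 → +16 mireds.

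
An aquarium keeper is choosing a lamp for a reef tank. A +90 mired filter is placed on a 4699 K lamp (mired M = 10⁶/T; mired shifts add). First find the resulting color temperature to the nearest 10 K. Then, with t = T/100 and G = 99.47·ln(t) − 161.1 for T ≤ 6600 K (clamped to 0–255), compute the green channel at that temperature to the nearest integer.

M_in = 10⁶/4699 = 212.81; M_out = 212.81 + (+90) = 302.81.
T_out = 10⁶/302.81 = 3302.4 K → 3300 K; t = 33.
G = 99.47·ln 33 − 161.1 = 99.47·3.4965 − 161.1 = 186.698.
Rounded: 187.

187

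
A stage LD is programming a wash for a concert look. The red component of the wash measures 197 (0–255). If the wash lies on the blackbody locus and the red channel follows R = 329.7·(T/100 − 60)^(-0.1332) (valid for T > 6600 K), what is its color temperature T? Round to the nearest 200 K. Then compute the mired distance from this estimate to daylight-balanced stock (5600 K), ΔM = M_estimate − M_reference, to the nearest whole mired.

(t − 60)^(-0.1332) = 197/329.7 = 0.59751.
t − 60 = 0.59751^(1/-0.1332) = 0.59751^(-7.508) = 47.761, so t = 107.761.
T = 100·t = 10776 K → 10800 K to the nearest 200 K.
M_estimate = 10⁶/10800 = 92.59; M_reference = 10⁶/5600 = 178.57.
ΔM = 92.59 − 178.57 = -85.98 → -86 mireds.

-86 mireds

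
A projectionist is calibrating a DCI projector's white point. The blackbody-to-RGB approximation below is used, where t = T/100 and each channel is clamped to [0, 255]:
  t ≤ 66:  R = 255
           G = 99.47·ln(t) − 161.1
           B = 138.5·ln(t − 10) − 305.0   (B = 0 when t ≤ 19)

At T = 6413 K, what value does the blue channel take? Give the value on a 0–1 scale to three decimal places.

t = 6413/100 = 64.13; the t ≤ 66 branch applies.
B = 138.5·ln(64.13 − 10) − 305.0 = 138.5·ln 54.13 − 305.0 = 138.5·3.9914 − 305.0 = 247.807.
On a 0–1 scale: 247.807/255 = 0.9718 → 0.972.

0.972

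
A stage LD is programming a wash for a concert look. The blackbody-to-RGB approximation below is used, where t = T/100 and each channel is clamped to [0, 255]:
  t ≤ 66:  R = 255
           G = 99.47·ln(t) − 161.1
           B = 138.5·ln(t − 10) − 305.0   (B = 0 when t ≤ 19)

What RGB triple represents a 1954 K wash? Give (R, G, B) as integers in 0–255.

(255, 135, 7)

t = 1954/100 = 19.54; the t ≤ 66 branch applies.
R = 255 by definition for t ≤ 66.
G = 99.47·ln 19.54 − 161.1 = 99.47·2.9725 − 161.1 = 134.571.
B = 138.5·ln(19.54 − 10) − 305.0 = 138.5·ln 9.54 − 305.0 = 138.5·2.2555 − 305.0 = 7.386.
Rounded: (255, 135, 7).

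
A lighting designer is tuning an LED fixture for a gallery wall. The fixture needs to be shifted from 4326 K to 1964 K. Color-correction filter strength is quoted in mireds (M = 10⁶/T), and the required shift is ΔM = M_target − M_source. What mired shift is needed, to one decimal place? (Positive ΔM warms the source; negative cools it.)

M_source = 10⁶/4326 = 231.160; M_target = 10⁶/1964 = 509.165.
ΔM = 509.165 − 231.160 = 278.005 → +278.0 mireds, a warming shift.

+278.0 mireds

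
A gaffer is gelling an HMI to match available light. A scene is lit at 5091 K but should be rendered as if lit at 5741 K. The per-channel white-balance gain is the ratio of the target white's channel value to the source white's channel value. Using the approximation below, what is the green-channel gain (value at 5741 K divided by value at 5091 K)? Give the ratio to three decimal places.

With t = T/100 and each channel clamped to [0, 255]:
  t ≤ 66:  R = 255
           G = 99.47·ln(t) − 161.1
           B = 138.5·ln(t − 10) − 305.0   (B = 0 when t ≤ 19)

1.052

At 5091 K (t = 50.91):
  G = 99.47·ln 50.91 − 161.1 = 99.47·3.9301 − 161.1 = 229.823.
At 5741 K (t = 57.41):
  G = 99.47·ln 57.41 − 161.1 = 99.47·4.0502 − 161.1 = 241.775.
Gain = 241.775 / 229.823 = 1.0520 → 1.052.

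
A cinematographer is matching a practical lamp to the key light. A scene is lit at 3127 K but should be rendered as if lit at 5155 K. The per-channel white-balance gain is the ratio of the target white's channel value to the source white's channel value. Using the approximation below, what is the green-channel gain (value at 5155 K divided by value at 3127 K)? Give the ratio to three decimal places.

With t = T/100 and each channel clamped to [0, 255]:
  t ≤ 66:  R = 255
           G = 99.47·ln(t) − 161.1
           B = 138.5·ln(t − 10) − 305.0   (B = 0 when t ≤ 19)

At 3127 K (t = 31.27):
  G = 99.47·ln 31.27 − 161.1 = 99.47·3.4427 − 161.1 = 181.341.
At 5155 K (t = 51.55):
  G = 99.47·ln 51.55 − 161.1 = 99.47·3.9426 − 161.1 = 231.066.
Gain = 231.066 / 181.341 = 1.2742 → 1.274.

1.274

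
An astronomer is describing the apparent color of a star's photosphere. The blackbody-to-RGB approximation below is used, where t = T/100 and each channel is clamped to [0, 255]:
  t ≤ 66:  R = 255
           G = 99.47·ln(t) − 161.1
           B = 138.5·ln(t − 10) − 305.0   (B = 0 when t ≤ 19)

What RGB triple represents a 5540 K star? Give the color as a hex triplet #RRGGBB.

t = 5540/100 = 55.4; the t ≤ 66 branch applies.
R = 255 by definition for t ≤ 66.
G = 99.47·ln 55.4 − 161.1 = 99.47·4.0146 − 161.1 = 238.230.
B = 138.5·ln(55.4 − 10) − 305.0 = 138.5·ln 45.4 − 305.0 = 138.5·3.8155 − 305.0 = 223.448.
Rounded: (255, 238, 223).
In hex: #FFEEDF.

#FFEEDF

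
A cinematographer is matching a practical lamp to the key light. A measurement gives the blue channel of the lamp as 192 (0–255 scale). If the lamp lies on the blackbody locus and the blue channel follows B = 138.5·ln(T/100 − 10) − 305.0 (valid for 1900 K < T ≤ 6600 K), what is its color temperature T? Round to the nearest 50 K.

ln(t − 10) = (192 + 305.0) / 138.5 = 3.5884.
t − 10 = e^3.5884 = 36.178, so t = 46.178.
T = 100·t = 4618 K → 4600 K to the nearest 50 K.

4600 K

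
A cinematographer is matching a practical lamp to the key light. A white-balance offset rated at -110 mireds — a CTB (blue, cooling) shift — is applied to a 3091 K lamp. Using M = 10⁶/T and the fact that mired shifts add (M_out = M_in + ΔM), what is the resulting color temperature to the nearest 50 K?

4700 K

M_in = 10⁶/3091 = 323.52 mireds.
M_out = 323.52 + (-110) = 213.52 mireds.
T_out = 10⁶/213.52 = 4683.4 K → 4700 K.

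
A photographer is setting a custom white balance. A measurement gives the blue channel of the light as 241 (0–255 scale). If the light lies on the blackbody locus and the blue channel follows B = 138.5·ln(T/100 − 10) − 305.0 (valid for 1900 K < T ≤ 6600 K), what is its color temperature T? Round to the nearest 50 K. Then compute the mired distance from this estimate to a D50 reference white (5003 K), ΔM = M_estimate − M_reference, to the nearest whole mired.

-37 mireds

ln(t − 10) = (241 + 305.0) / 138.5 = 3.9422.
t − 10 = e^3.9422 = 51.534, so t = 61.534.
T = 100·t = 6153 K → 6150 K to the nearest 50 K.
M_estimate = 10⁶/6150 = 162.60; M_reference = 10⁶/5003 = 199.88.
ΔM = 162.60 − 199.88 = -37.28 → -37 mireds.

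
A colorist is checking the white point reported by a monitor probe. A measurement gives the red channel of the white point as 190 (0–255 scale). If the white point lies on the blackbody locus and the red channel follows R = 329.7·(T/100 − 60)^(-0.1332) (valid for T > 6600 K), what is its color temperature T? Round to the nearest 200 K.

(t − 60)^(-0.1332) = 190/329.7 = 0.57628.
t − 60 = 0.57628^(1/-0.1332) = 0.57628^(-7.508) = 62.667, so t = 122.667.
T = 100·t = 12267 K → 12200 K to the nearest 200 K.

12200 K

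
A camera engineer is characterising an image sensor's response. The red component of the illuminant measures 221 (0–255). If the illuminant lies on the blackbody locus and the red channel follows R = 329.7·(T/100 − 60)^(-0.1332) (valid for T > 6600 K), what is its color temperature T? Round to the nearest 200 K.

8000 K

(t − 60)^(-0.1332) = 221/329.7 = 0.67031.
t − 60 = 0.67031^(1/-0.1332) = 0.67031^(-7.508) = 20.149, so t = 80.149.
T = 100·t = 8015 K → 8000 K to the nearest 200 K.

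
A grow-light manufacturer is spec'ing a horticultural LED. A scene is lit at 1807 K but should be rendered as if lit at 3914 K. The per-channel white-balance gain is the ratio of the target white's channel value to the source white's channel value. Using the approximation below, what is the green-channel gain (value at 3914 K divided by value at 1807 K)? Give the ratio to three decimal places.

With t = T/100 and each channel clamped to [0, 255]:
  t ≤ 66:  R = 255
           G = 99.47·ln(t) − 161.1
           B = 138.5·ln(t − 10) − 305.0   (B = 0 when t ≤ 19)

1.606

At 1807 K (t = 18.07):
  G = 99.47·ln 18.07 − 161.1 = 99.47·2.8943 − 161.1 = 126.791.
At 3914 K (t = 39.14):
  G = 99.47·ln 39.14 − 161.1 = 99.47·3.6671 − 161.1 = 203.671.
Gain = 203.671 / 126.791 = 1.6063 → 1.606.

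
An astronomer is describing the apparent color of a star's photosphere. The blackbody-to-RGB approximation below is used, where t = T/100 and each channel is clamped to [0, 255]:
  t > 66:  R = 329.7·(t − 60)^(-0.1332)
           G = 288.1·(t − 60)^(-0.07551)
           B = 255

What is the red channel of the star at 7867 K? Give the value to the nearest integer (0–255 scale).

223

t = 7867/100 = 78.67; the t > 66 branch applies.
R = 329.7·(78.67 − 60)^(-0.1332) = 329.7·18.67^(-0.1332) = 329.7·0.67715 = 223.256.
Rounded: 223.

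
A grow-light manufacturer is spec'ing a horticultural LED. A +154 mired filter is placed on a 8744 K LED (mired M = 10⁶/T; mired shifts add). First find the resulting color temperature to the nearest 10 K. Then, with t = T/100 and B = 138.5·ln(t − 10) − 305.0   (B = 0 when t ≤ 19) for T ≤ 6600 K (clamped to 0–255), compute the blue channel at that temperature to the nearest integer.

153

M_in = 10⁶/8744 = 114.36; M_out = 114.36 + (+154) = 268.36.
T_out = 10⁶/268.36 = 3726.3 K → 3730 K; t = 37.3.
B = 138.5·ln(37.3 − 10) − 305.0 = 138.5·ln 27.3 − 305.0 = 138.5·3.3069 − 305.0 = 153.004.
Rounded: 153.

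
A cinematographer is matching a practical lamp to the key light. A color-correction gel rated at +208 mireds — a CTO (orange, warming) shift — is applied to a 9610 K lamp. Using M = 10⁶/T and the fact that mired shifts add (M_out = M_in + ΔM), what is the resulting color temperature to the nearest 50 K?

M_in = 10⁶/9610 = 104.06 mireds.
M_out = 104.06 + (+208) = 312.06 mireds.
T_out = 10⁶/312.06 = 3204.5 K → 3200 K.

3200 K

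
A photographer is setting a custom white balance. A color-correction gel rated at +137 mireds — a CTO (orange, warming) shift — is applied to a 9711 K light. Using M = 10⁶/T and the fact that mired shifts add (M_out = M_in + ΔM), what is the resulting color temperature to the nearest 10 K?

M_in = 10⁶/9711 = 102.98 mireds.
M_out = 102.98 + (+137) = 239.98 mireds.
T_out = 10⁶/239.98 = 4167.1 K → 4170 K.

4170 K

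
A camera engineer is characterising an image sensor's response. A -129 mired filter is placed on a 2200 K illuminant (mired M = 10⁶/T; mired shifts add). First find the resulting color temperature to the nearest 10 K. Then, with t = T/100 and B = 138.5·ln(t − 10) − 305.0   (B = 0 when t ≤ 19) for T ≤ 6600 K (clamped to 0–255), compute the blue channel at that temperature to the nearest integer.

115

M_in = 10⁶/2200 = 454.55; M_out = 454.55 + (-129) = 325.55.
T_out = 10⁶/325.55 = 3071.8 K → 3070 K; t = 30.7.
B = 138.5·ln(30.7 − 10) − 305.0 = 138.5·ln 20.7 − 305.0 = 138.5·3.0301 − 305.0 = 114.674.
Rounded: 115.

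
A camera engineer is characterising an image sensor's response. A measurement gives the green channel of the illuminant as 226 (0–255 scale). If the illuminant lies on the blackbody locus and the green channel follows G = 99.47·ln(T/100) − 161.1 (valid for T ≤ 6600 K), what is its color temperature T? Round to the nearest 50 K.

ln t = (226 + 161.1) / 99.47 = 3.8916.
t = e^3.8916 = 48.990.
T = 100·t = 4899 K → 4900 K to the nearest 50 K.

4900 K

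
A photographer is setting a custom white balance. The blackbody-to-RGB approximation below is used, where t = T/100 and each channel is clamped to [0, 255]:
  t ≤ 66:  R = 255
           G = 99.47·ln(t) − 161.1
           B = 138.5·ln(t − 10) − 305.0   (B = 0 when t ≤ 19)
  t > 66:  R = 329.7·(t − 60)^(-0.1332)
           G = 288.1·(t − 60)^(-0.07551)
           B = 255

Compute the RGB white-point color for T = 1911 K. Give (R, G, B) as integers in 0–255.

t = 1911/100 = 19.11; the t ≤ 66 branch applies.
R = 255 by definition for t ≤ 66.
G = 99.47·ln 19.11 − 161.1 = 99.47·2.9502 − 161.1 = 132.358.
B = 138.5·ln(19.11 − 10) − 305.0 = 138.5·ln 9.11 − 305.0 = 138.5·2.2094 − 305.0 = 0.998.
Rounded: (255, 132, 1).

(255, 132, 1)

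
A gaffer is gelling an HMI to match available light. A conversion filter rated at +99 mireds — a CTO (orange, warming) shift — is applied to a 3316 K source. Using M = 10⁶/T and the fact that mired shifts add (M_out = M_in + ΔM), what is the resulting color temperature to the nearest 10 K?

2500 K

M_in = 10⁶/3316 = 301.57 mireds.
M_out = 301.57 + (+99) = 400.57 mireds.
T_out = 10⁶/400.57 = 2496.5 K → 2500 K.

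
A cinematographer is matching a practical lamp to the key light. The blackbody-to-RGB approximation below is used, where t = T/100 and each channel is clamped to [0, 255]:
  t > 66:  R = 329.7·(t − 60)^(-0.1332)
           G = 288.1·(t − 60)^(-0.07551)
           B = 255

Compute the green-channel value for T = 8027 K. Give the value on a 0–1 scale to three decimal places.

t = 8027/100 = 80.27; the t > 66 branch applies.
G = 288.1·(80.27 − 60)^(-0.07551) = 288.1·20.27^(-0.07551) = 288.1·0.79675 = 229.542.
On a 0–1 scale: 229.542/255 = 0.9002 → 0.900.

0.900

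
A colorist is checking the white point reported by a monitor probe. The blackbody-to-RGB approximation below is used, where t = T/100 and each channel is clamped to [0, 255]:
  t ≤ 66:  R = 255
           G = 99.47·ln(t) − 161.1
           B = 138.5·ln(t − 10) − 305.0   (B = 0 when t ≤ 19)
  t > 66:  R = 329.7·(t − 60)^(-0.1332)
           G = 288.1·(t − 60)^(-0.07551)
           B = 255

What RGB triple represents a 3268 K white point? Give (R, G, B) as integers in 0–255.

t = 3268/100 = 32.68; the t ≤ 66 branch applies.
R = 255 by definition for t ≤ 66.
G = 99.47·ln 32.68 − 161.1 = 99.47·3.4868 − 161.1 = 185.728.
B = 138.5·ln(32.68 − 10) − 305.0 = 138.5·ln 22.68 − 305.0 = 138.5·3.1215 − 305.0 = 127.325.
Rounded: (255, 186, 127).

(255, 186, 127)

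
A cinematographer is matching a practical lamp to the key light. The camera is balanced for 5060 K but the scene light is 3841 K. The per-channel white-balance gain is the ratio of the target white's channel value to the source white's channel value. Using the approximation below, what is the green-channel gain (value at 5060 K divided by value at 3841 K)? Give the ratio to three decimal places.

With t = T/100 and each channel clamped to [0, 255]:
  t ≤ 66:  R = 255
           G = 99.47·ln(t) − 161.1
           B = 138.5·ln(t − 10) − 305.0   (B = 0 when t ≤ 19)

1.136

At 3841 K (t = 38.41):
  G = 99.47·ln 38.41 − 161.1 = 99.47·3.6483 − 161.1 = 201.798.
At 5060 K (t = 50.6):
  G = 99.47·ln 50.6 − 161.1 = 99.47·3.9240 − 161.1 = 229.215.
Gain = 229.215 / 201.798 = 1.1359 → 1.136.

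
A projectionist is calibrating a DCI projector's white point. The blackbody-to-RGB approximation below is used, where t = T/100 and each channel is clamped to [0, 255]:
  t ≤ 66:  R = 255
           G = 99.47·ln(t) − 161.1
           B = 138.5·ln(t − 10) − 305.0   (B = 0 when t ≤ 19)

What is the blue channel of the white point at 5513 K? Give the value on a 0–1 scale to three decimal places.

t = 5513/100 = 55.13; the t ≤ 66 branch applies.
B = 138.5·ln(55.13 − 10) − 305.0 = 138.5·ln 45.13 − 305.0 = 138.5·3.8095 − 305.0 = 222.622.
On a 0–1 scale: 222.622/255 = 0.8730 → 0.873.

0.873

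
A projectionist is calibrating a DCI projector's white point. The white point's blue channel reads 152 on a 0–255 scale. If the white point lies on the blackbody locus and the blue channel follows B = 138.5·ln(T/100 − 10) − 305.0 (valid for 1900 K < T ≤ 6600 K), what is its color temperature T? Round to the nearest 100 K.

ln(t − 10) = (152 + 305.0) / 138.5 = 3.2996.
t − 10 = e^3.2996 = 27.103, so t = 37.103.
T = 100·t = 3710 K → 3700 K to the nearest 100 K.

3700 K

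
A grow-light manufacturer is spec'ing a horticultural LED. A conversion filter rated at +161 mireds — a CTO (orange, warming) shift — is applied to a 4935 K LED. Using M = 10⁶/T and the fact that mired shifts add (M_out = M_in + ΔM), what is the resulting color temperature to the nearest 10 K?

M_in = 10⁶/4935 = 202.63 mireds.
M_out = 202.63 + (+161) = 363.63 mireds.
T_out = 10⁶/363.63 = 2750.0 K → 2750 K.

2750 K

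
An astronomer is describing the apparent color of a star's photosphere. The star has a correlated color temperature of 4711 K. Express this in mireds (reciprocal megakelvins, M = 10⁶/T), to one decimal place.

M = 10⁶ / 4711 = 212.269 → 212.3 mireds.

212.3 mireds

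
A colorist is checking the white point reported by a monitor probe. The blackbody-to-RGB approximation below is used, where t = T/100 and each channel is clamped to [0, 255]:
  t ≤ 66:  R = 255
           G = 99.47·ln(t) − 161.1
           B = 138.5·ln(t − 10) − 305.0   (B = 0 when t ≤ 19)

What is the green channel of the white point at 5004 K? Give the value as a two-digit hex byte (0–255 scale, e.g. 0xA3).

t = 5004/100 = 50.04; the t ≤ 66 branch applies.
G = 99.47·ln 50.04 − 161.1 = 99.47·3.9128 − 161.1 = 228.108.
Rounded: 228; in hex, 0xE4.

0xE4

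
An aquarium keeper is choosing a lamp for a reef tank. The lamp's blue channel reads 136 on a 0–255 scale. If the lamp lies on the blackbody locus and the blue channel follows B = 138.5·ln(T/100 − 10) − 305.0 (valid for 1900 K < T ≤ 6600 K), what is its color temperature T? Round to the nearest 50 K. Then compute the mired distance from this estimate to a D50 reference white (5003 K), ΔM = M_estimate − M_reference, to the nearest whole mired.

ln(t − 10) = (136 + 305.0) / 138.5 = 3.1841.
t − 10 = e^3.1841 = 24.146, so t = 34.146.
T = 100·t = 3415 K → 3400 K to the nearest 50 K.
M_estimate = 10⁶/3400 = 294.12; M_reference = 10⁶/5003 = 199.88.
ΔM = 294.12 − 199.88 = 94.24 → +94 mireds.

+94 mireds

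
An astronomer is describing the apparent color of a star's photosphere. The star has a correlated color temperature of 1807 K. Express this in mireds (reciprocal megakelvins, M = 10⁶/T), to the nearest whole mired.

M = 10⁶ / 1807 = 553.403 → 553 mireds.

553 mireds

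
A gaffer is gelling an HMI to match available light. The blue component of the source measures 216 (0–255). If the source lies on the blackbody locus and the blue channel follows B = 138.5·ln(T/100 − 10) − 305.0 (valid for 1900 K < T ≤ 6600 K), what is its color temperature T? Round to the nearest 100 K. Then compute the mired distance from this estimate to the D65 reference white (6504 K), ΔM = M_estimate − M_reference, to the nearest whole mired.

ln(t − 10) = (216 + 305.0) / 138.5 = 3.7617.
t − 10 = e^3.7617 = 43.023, so t = 53.023.
T = 100·t = 5302 K → 5300 K to the nearest 100 K.
M_estimate = 10⁶/5300 = 188.68; M_reference = 10⁶/6504 = 153.75.
ΔM = 188.68 − 153.75 = 34.93 → +35 mireds.

+35 mireds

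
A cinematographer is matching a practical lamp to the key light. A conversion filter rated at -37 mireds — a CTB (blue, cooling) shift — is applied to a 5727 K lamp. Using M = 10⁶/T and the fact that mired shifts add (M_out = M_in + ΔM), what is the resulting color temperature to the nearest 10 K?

7270 K

M_in = 10⁶/5727 = 174.61 mireds.
M_out = 174.61 + (-37) = 137.61 mireds.
T_out = 10⁶/137.61 = 7266.8 K → 7270 K.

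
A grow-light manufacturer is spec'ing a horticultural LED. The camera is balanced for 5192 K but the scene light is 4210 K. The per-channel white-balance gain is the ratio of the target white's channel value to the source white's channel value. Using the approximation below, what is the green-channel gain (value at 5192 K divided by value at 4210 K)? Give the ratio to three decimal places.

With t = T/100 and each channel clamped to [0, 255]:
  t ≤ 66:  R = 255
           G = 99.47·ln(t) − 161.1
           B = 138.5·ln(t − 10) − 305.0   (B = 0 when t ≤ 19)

At 4210 K (t = 42.1):
  G = 99.47·ln 42.1 − 161.1 = 99.47·3.7400 − 161.1 = 210.923.
At 5192 K (t = 51.92):
  G = 99.47·ln 51.92 − 161.1 = 99.47·3.9497 − 161.1 = 231.777.
Gain = 231.777 / 210.923 = 1.0989 → 1.099.

1.099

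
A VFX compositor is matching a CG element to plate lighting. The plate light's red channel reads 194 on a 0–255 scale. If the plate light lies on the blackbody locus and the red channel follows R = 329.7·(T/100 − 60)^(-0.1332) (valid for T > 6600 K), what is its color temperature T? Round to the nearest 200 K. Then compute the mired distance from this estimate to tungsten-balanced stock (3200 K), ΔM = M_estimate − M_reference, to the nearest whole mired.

-225 mireds

(t − 60)^(-0.1332) = 194/329.7 = 0.58841.
t − 60 = 0.58841^(1/-0.1332) = 0.58841^(-7.508) = 53.593, so t = 113.593.
T = 100·t = 11359 K → 11400 K to the nearest 200 K.
M_estimate = 10⁶/11400 = 87.72; M_reference = 10⁶/3200 = 312.50.
ΔM = 87.72 − 312.50 = -224.78 → -225 mireds.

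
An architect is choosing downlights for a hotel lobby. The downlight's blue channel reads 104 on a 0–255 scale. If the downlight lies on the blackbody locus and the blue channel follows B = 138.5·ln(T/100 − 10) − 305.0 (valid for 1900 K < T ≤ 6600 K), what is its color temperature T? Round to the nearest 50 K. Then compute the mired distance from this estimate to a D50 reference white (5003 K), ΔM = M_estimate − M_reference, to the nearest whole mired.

ln(t − 10) = (104 + 305.0) / 138.5 = 2.9531.
t − 10 = e^2.9531 = 19.165, so t = 29.165.
T = 100·t = 2916 K → 2900 K to the nearest 50 K.
M_estimate = 10⁶/2900 = 344.83; M_reference = 10⁶/5003 = 199.88.
ΔM = 344.83 − 199.88 = 144.95 → +145 mireds.

+145 mireds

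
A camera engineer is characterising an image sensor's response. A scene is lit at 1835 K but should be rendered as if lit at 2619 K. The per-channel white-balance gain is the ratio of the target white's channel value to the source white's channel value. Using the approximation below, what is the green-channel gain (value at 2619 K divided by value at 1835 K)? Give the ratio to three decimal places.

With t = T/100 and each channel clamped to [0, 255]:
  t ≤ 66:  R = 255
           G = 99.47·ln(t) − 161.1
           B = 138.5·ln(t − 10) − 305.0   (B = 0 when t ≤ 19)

1.276

At 1835 K (t = 18.35):
  G = 99.47·ln 18.35 − 161.1 = 99.47·2.9096 − 161.1 = 128.321.
At 2619 K (t = 26.19):
  G = 99.47·ln 26.19 − 161.1 = 99.47·3.2654 − 161.1 = 163.707.
Gain = 163.707 / 128.321 = 1.2758 → 1.276.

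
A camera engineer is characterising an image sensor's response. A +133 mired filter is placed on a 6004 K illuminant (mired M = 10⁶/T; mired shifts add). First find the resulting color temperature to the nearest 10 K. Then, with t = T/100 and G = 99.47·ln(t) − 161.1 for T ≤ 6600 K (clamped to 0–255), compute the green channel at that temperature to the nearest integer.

188

M_in = 10⁶/6004 = 166.56; M_out = 166.56 + (+133) = 299.56.
T_out = 10⁶/299.56 = 3338.3 K → 3340 K; t = 33.4.
G = 99.47·ln 33.4 − 161.1 = 99.47·3.5086 − 161.1 = 187.896.
Rounded: 188.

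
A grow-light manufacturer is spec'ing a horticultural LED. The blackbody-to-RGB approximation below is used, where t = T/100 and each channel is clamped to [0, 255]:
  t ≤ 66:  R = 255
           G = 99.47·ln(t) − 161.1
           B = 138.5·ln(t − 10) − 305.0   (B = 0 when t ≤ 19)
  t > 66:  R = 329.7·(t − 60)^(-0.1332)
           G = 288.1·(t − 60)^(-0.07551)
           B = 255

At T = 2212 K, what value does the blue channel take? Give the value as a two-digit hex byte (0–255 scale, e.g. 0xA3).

t = 2212/100 = 22.12; the t ≤ 66 branch applies.
B = 138.5·ln(22.12 − 10) − 305.0 = 138.5·ln 12.12 − 305.0 = 138.5·2.4949 − 305.0 = 40.538.
Rounded: 41; in hex, 0x29.

0x29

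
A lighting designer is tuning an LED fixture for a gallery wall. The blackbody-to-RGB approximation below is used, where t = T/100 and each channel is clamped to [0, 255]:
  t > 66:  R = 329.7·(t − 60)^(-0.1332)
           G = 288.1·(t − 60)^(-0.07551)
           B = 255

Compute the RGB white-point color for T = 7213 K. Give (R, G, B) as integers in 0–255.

(236, 239, 255)

t = 7213/100 = 72.13; the t > 66 branch applies.
R = 329.7·(72.13 − 60)^(-0.1332) = 329.7·12.13^(-0.1332) = 329.7·0.71718 = 236.455.
G = 288.1·(72.13 − 60)^(-0.07551) = 288.1·12.13^(-0.07551) = 288.1·0.82824 = 238.617.
B = 255 by definition for t > 66.
Rounded: (236, 239, 255).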